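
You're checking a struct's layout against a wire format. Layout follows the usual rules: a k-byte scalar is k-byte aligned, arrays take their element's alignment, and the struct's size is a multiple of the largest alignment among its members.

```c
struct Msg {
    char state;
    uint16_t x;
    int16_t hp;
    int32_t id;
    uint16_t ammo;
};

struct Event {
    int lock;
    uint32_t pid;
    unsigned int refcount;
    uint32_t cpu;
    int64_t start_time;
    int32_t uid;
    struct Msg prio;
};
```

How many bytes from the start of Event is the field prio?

Msg: state at 0 (size 1, align 1) → ends 1; pad 1 to align 2 for x; x at 2 (size 2, align 2) → ends 4; hp at 4 (size 2, align 2) → ends 6; pad 2 to align 4 for id; id at 8 (size 4, align 4) → ends 12; ammo at 12 (size 2, align 2) → ends 14; tail pad 2 to reach multiple of 4; total 16 bytes, alignment 4
lock at 0 (size 4, align 4) → ends 4
pid at 4 (size 4, align 4) → ends 8
refcount at 8 (size 4, align 4) → ends 12
cpu at 12 (size 4, align 4) → ends 16
start_time at 16 (size 8, align 8) → ends 24
uid at 24 (size 4, align 4) → ends 28
prio at 28 (size 16, align 4) → ends 44

28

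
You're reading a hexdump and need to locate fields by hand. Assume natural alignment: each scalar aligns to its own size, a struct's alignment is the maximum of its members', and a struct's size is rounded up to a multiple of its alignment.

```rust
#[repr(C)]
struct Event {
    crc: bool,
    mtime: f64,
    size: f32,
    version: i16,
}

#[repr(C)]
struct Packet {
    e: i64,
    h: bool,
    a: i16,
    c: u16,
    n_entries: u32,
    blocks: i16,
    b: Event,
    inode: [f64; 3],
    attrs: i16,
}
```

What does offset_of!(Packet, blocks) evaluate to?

20

Event: @0: crc [1B, align 1] → 1; +7 pad (align 8); @8: mtime [8B, align 8] → 16; @16: size [4B, align 4] → 20; @20: version [2B, align 2] → 22; +2 tail pad (align 8); size 24, align 8
@0: e [8B, align 8] → 8
@8: h [1B, align 1] → 9
+1 pad (align 2)
@10: a [2B, align 2] → 12
@12: c [2B, align 2] → 14
+2 pad (align 4)
@16: n_entries [4B, align 4] → 20
@20: blocks [2B, align 2] → 22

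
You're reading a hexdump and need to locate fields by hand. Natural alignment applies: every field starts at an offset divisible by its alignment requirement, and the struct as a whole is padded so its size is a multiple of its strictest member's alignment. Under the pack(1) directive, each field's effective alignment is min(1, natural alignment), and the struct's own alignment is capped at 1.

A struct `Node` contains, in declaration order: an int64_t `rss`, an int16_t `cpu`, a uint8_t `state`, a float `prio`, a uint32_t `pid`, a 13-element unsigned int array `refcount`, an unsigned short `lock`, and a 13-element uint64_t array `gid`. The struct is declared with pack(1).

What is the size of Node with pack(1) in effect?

177

@0: rss [8B, align 1] → 8
@8: cpu [2B, align 1] → 10
@10: state [1B, align 1] → 11
@11: prio [4B, align 1] → 15
@15: pid [4B, align 1] → 19
@19: refcount [52B, align 1] → 71
@71: lock [2B, align 1] → 73
@73: gid [104B, align 1] → 177
size 177, align 1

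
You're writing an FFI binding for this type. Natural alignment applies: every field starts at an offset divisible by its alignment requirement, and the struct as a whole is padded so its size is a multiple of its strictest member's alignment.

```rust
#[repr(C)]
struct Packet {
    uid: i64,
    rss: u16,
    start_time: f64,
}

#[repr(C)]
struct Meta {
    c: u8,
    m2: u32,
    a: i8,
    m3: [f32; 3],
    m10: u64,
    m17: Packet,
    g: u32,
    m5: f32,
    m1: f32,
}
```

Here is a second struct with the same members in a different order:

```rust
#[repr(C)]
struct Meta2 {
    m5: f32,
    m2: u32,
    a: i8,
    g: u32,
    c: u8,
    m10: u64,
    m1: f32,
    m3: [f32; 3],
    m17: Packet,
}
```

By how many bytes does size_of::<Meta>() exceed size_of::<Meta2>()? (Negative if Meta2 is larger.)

Packet: @0: uid [8B, align 8] → 8; @8: rss [2B, align 2] → 10; +6 pad (align 8); @16: start_time [8B, align 8] → 24; size 24, align 8
@0: c [1B, align 1] → 1
+3 pad (align 4)
@4: m2 [4B, align 4] → 8
@8: a [1B, align 1] → 9
+3 pad (align 4)
@12: m3 [12B, align 4] → 24
@24: m10 [8B, align 8] → 32
@32: m17 [24B, align 8] → 56
@56: g [4B, align 4] → 60
@60: m5 [4B, align 4] → 64
@64: m1 [4B, align 4] → 68
+4 tail pad (align 8)
size 72, align 8
— Meta2 —
@0: m5 [4B, align 4] → 4
@4: m2 [4B, align 4] → 8
@8: a [1B, align 1] → 9
+3 pad (align 4)
@12: g [4B, align 4] → 16
@16: c [1B, align 1] → 17
+7 pad (align 8)
@24: m10 [8B, align 8] → 32
@32: m1 [4B, align 4] → 36
@36: m3 [12B, align 4] → 48
@48: m17 [24B, align 8] → 72
size 72, align 8
72 − 72 = 0

0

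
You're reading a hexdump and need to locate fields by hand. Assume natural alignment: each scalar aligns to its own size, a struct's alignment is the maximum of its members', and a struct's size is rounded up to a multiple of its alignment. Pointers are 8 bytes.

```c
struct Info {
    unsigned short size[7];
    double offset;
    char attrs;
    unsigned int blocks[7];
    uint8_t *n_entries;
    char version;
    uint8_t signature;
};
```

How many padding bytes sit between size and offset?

0..14  size  (14B, 2-aligned)
14..16  -- padding (2B)
16..24  offset  (8B, 8-aligned)

2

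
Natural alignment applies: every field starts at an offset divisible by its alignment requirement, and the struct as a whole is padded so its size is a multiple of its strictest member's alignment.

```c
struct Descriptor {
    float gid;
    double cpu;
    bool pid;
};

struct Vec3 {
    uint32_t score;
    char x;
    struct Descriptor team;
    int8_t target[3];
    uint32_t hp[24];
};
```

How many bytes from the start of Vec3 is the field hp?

Descriptor: @0: gid [4B, align 4] → 4; +4 pad (align 8); @8: cpu [8B, align 8] → 16; @16: pid [1B, align 1] → 17; +7 tail pad (align 8); size 24, align 8
@0: score [4B, align 4] → 4
@4: x [1B, align 1] → 5
+3 pad (align 8)
@8: team [24B, align 8] → 32
@32: target [3B, align 1] → 35
+1 pad (align 4)
@36: hp [96B, align 4] → 132

36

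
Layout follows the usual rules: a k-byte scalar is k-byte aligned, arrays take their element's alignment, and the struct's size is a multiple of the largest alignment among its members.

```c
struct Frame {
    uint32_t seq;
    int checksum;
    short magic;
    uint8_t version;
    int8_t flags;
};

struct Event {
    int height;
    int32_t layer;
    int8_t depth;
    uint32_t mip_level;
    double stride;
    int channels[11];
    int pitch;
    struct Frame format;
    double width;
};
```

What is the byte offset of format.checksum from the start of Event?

76

Frame: 0..4  seq  (4B, 4-aligned); 4..8  checksum  (4B, 4-aligned); 8..10  magic  (2B, 2-aligned); 10..11  version  (1B, 1-aligned); 11..12  flags  (1B, 1-aligned); sizeof = 12, alignof = 4
0..4  height  (4B, 4-aligned)
4..8  layer  (4B, 4-aligned)
8..9  depth  (1B, 1-aligned)
9..12  -- padding (3B)
12..16  mip_level  (4B, 4-aligned)
16..24  stride  (8B, 8-aligned)
24..68  channels  (44B, 4-aligned)
68..72  pitch  (4B, 4-aligned)
72..84  format  (12B, 4-aligned)
within Frame: checksum at 4
72 + 4 = 76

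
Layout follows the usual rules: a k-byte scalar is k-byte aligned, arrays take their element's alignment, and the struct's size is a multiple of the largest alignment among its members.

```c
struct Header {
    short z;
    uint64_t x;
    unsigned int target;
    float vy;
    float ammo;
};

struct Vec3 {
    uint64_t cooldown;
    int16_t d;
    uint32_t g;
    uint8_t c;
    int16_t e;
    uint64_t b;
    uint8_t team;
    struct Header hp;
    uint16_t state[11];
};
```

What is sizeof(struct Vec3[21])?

Header: z at 0 (size 2, align 2) → ends 2; pad 6 to align 8 for x; x at 8 (size 8, align 8) → ends 16; target at 16 (size 4, align 4) → ends 20; vy at 20 (size 4, align 4) → ends 24; ammo at 24 (size 4, align 4) → ends 28; tail pad 4 to reach multiple of 8; total 32 bytes, alignment 8
cooldown at 0 (size 8, align 8) → ends 8
d at 8 (size 2, align 2) → ends 10
pad 2 to align 4 for g
g at 12 (size 4, align 4) → ends 16
c at 16 (size 1, align 1) → ends 17
pad 1 to align 2 for e
e at 18 (size 2, align 2) → ends 20
pad 4 to align 8 for b
b at 24 (size 8, align 8) → ends 32
team at 32 (size 1, align 1) → ends 33
pad 7 to align 8 for hp
hp at 40 (size 32, align 8) → ends 72
state at 72 (size 22, align 2) → ends 94
tail pad 2 to reach multiple of 8
total 96 bytes, alignment 8
array of 21: 21 × 96 = 2016

2016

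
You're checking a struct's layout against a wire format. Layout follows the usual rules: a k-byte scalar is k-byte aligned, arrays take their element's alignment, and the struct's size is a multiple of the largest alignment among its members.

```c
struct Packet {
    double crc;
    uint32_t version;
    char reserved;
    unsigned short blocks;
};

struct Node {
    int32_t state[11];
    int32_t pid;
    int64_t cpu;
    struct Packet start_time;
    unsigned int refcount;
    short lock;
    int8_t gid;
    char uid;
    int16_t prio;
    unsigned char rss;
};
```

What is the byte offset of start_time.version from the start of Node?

64

Packet: crc at 0 (size 8, align 8) → ends 8; version at 8 (size 4, align 4) → ends 12; reserved at 12 (size 1, align 1) → ends 13; pad 1 to align 2 for blocks; blocks at 14 (size 2, align 2) → ends 16; total 16 bytes, alignment 8
state at 0 (size 44, align 4) → ends 44
pid at 44 (size 4, align 4) → ends 48
cpu at 48 (size 8, align 8) → ends 56
start_time at 56 (size 16, align 8) → ends 72
within Packet: version at 8
56 + 8 = 64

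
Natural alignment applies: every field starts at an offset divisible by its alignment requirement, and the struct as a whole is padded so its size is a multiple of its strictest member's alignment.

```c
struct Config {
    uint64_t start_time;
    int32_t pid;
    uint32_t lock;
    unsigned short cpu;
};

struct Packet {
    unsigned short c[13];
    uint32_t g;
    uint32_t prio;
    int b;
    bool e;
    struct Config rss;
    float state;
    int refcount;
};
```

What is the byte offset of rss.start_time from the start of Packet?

48

Config: start_time at 0 (size 8, align 8) → ends 8; pid at 8 (size 4, align 4) → ends 12; lock at 12 (size 4, align 4) → ends 16; cpu at 16 (size 2, align 2) → ends 18; tail pad 6 to reach multiple of 8; total 24 bytes, alignment 8
c at 0 (size 26, align 2) → ends 26
pad 2 to align 4 for g
g at 28 (size 4, align 4) → ends 32
prio at 32 (size 4, align 4) → ends 36
b at 36 (size 4, align 4) → ends 40
e at 40 (size 1, align 1) → ends 41
pad 7 to align 8 for rss
rss at 48 (size 24, align 8) → ends 72
within Config: start_time at 0
48 + 0 = 48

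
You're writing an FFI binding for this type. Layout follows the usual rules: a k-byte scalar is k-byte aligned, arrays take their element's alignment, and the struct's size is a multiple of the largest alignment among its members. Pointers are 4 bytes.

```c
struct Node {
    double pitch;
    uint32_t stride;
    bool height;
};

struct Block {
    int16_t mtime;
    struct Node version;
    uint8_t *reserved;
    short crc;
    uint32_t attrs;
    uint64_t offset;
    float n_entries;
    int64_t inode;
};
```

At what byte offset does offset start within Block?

Node: @0: pitch [8B, align 8] → 8; @8: stride [4B, align 4] → 12; @12: height [1B, align 1] → 13; +3 tail pad (align 8); size 16, align 8
@0: mtime [2B, align 2] → 2
+6 pad (align 8)
@8: version [16B, align 8] → 24
@24: reserved [4B, align 4] → 28
@28: crc [2B, align 2] → 30
+2 pad (align 4)
@32: attrs [4B, align 4] → 36
+4 pad (align 8)
@40: offset [8B, align 8] → 48

40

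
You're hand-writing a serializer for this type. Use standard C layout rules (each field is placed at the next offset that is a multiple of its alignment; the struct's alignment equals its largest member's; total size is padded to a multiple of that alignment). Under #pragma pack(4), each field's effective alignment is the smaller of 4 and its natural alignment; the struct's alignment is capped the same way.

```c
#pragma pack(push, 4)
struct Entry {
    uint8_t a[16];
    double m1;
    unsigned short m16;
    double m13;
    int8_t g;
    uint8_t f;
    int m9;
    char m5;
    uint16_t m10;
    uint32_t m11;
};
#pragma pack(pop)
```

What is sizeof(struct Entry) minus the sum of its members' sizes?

@0: a [16B, align 1] → 16
@16: m1 [8B, align 4] → 24
@24: m16 [2B, align 2] → 26
+2 pad (align 4)
@28: m13 [8B, align 4] → 36
@36: g [1B, align 1] → 37
@37: f [1B, align 1] → 38
+2 pad (align 4)
@40: m9 [4B, align 4] → 44
@44: m5 [1B, align 1] → 45
+1 pad (align 2)
@46: m10 [2B, align 2] → 48
@48: m11 [4B, align 4] → 52
size 52, align 4
data bytes 47, size 52 → padding 5

5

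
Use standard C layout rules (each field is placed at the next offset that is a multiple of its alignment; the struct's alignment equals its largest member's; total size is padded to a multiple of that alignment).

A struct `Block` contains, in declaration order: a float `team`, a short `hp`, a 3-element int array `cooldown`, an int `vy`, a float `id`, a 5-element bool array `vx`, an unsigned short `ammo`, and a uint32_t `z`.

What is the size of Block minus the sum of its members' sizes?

0..4  team  (4B, 4-aligned)
4..6  hp  (2B, 2-aligned)
6..8  -- padding (2B)
8..20  cooldown  (12B, 4-aligned)
20..24  vy  (4B, 4-aligned)
24..28  id  (4B, 4-aligned)
28..33  vx  (5B, 1-aligned)
33..34  -- padding (1B)
34..36  ammo  (2B, 2-aligned)
36..40  z  (4B, 4-aligned)
sizeof = 40, alignof = 4
data bytes 37, size 40 → padding 3

3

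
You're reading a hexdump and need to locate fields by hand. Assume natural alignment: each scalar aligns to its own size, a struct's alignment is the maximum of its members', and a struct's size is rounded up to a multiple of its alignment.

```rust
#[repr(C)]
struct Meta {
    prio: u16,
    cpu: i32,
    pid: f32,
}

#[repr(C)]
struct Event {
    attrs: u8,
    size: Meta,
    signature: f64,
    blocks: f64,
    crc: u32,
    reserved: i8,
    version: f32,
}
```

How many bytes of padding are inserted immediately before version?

3

Meta: prio at 0 (size 2, align 2) → ends 2; pad 2 to align 4 for cpu; cpu at 4 (size 4, align 4) → ends 8; pid at 8 (size 4, align 4) → ends 12; total 12 bytes, alignment 4
attrs at 0 (size 1, align 1) → ends 1
pad 3 to align 4 for size
size at 4 (size 12, align 4) → ends 16
signature at 16 (size 8, align 8) → ends 24
blocks at 24 (size 8, align 8) → ends 32
crc at 32 (size 4, align 4) → ends 36
reserved at 36 (size 1, align 1) → ends 37
pad 3 to align 4 for version
version at 40 (size 4, align 4) → ends 44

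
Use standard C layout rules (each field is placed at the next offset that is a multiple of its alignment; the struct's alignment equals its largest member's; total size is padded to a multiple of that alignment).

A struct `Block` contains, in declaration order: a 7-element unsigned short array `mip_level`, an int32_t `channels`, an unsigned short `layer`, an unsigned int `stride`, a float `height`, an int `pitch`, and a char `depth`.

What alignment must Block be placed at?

4

member alignments: mip_level=2, channels=4, layer=2, stride=4, height=4, pitch=4, depth=1
max = 4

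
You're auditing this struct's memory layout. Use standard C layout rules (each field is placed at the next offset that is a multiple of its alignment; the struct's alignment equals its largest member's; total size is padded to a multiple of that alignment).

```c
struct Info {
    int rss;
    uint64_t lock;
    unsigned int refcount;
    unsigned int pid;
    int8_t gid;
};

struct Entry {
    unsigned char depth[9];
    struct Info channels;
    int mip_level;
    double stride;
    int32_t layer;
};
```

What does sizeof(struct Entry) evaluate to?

72

Info: 0..4  rss  (4B, 4-aligned); 4..8  -- padding (4B); 8..16  lock  (8B, 8-aligned); 16..20  refcount  (4B, 4-aligned); 20..24  pid  (4B, 4-aligned); 24..25  gid  (1B, 1-aligned); 25..32  -- tail padding (7B); sizeof = 32, alignof = 8
0..9  depth  (9B, 1-aligned)
9..16  -- padding (7B)
16..48  channels  (32B, 8-aligned)
48..52  mip_level  (4B, 4-aligned)
52..56  -- padding (4B)
56..64  stride  (8B, 8-aligned)
64..68  layer  (4B, 4-aligned)
68..72  -- tail padding (4B)
sizeof = 72, alignof = 8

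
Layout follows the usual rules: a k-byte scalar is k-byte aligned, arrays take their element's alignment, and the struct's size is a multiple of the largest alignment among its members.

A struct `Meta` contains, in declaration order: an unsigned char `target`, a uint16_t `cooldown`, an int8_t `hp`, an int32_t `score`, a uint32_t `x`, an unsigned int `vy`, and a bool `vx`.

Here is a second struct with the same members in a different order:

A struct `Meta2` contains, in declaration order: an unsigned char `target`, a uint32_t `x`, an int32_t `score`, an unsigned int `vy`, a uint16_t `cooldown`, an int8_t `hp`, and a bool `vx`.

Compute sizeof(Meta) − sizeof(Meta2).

4

@0: target [1B, align 1] → 1
+1 pad (align 2)
@2: cooldown [2B, align 2] → 4
@4: hp [1B, align 1] → 5
+3 pad (align 4)
@8: score [4B, align 4] → 12
@12: x [4B, align 4] → 16
@16: vy [4B, align 4] → 20
@20: vx [1B, align 1] → 21
+3 tail pad (align 4)
size 24, align 4
— Meta2 —
@0: target [1B, align 1] → 1
+3 pad (align 4)
@4: x [4B, align 4] → 8
@8: score [4B, align 4] → 12
@12: vy [4B, align 4] → 16
@16: cooldown [2B, align 2] → 18
@18: hp [1B, align 1] → 19
@19: vx [1B, align 1] → 20
size 20, align 4
24 − 20 = 4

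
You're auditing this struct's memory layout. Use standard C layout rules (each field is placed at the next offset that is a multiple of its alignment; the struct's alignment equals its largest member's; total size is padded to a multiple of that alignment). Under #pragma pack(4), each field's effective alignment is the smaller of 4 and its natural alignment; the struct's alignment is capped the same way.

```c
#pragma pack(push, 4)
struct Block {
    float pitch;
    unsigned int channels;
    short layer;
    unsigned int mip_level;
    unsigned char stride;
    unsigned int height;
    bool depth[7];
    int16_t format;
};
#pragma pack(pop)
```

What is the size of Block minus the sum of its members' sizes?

8

0..4  pitch  (4B, 4-aligned)
4..8  channels  (4B, 4-aligned)
8..10  layer  (2B, 2-aligned)
10..12  -- padding (2B)
12..16  mip_level  (4B, 4-aligned)
16..17  stride  (1B, 1-aligned)
17..20  -- padding (3B)
20..24  height  (4B, 4-aligned)
24..31  depth  (7B, 1-aligned)
31..32  -- padding (1B)
32..34  format  (2B, 2-aligned)
34..36  -- tail padding (2B)
sizeof = 36, alignof = 4
data bytes 28, size 36 → padding 8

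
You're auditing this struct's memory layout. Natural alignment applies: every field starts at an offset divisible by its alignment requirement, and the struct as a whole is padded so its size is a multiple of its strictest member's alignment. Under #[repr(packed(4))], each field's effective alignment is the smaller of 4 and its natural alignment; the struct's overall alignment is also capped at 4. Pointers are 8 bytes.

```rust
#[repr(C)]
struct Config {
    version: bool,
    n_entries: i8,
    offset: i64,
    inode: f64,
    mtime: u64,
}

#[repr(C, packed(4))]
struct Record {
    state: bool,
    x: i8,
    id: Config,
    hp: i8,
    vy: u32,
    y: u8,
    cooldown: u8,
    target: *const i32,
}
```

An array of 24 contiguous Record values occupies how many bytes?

1344

Config: 0..1  version  (1B, 1-aligned); 1..2  n_entries  (1B, 1-aligned); 2..8  -- padding (6B); 8..16  offset  (8B, 8-aligned); 16..24  inode  (8B, 8-aligned); 24..32  mtime  (8B, 8-aligned); sizeof = 32, alignof = 8
0..1  state  (1B, 1-aligned)
1..2  x  (1B, 1-aligned)
2..4  -- padding (2B)
4..36  id  (32B, 4-aligned)
36..37  hp  (1B, 1-aligned)
37..40  -- padding (3B)
40..44  vy  (4B, 4-aligned)
44..45  y  (1B, 1-aligned)
45..46  cooldown  (1B, 1-aligned)
46..48  -- padding (2B)
48..56  target  (8B, 4-aligned)
sizeof = 56, alignof = 4
array of 24: 24 × 56 = 1344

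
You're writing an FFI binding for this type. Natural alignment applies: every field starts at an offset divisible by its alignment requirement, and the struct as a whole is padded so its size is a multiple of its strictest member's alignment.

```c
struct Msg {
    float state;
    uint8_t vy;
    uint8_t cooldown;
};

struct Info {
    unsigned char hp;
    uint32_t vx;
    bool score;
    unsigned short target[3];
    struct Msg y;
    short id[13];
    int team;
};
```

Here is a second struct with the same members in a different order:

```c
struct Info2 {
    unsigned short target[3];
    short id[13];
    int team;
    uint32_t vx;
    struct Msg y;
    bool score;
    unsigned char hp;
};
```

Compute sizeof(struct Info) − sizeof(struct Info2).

Msg: 0..4  state  (4B, 4-aligned); 4..5  vy  (1B, 1-aligned); 5..6  cooldown  (1B, 1-aligned); 6..8  -- tail padding (2B); sizeof = 8, alignof = 4
0..1  hp  (1B, 1-aligned)
1..4  -- padding (3B)
4..8  vx  (4B, 4-aligned)
8..9  score  (1B, 1-aligned)
9..10  -- padding (1B)
10..16  target  (6B, 2-aligned)
16..24  y  (8B, 4-aligned)
24..50  id  (26B, 2-aligned)
50..52  -- padding (2B)
52..56  team  (4B, 4-aligned)
sizeof = 56, alignof = 4
— Info2 —
0..6  target  (6B, 2-aligned)
6..32  id  (26B, 2-aligned)
32..36  team  (4B, 4-aligned)
36..40  vx  (4B, 4-aligned)
40..48  y  (8B, 4-aligned)
48..49  score  (1B, 1-aligned)
49..50  hp  (1B, 1-aligned)
50..52  -- tail padding (2B)
sizeof = 52, alignof = 4
56 − 52 = 4

4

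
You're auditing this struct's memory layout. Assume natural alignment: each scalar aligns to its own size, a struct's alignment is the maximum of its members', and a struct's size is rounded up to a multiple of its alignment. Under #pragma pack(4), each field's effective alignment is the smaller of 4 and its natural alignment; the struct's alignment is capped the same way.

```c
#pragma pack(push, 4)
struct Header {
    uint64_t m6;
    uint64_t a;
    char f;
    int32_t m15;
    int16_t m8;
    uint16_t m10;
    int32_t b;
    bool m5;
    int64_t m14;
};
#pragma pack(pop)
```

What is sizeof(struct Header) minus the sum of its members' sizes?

m6 at 0 (size 8, align 4) → ends 8
a at 8 (size 8, align 4) → ends 16
f at 16 (size 1, align 1) → ends 17
pad 3 to align 4 for m15
m15 at 20 (size 4, align 4) → ends 24
m8 at 24 (size 2, align 2) → ends 26
m10 at 26 (size 2, align 2) → ends 28
b at 28 (size 4, align 4) → ends 32
m5 at 32 (size 1, align 1) → ends 33
pad 3 to align 4 for m14
m14 at 36 (size 8, align 4) → ends 44
total 44 bytes, alignment 4
data bytes 38, size 44 → padding 6

6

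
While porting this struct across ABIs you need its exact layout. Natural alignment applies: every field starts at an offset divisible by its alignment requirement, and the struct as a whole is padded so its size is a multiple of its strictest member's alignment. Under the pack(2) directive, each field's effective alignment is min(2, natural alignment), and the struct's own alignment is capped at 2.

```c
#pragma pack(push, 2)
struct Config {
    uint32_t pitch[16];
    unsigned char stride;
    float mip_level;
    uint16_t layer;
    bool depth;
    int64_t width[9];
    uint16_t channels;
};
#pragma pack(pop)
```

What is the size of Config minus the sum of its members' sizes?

@0: pitch [64B, align 2] → 64
@64: stride [1B, align 1] → 65
+1 pad (align 2)
@66: mip_level [4B, align 2] → 70
@70: layer [2B, align 2] → 72
@72: depth [1B, align 1] → 73
+1 pad (align 2)
@74: width [72B, align 2] → 146
@146: channels [2B, align 2] → 148
size 148, align 2
data bytes 146, size 148 → padding 2

2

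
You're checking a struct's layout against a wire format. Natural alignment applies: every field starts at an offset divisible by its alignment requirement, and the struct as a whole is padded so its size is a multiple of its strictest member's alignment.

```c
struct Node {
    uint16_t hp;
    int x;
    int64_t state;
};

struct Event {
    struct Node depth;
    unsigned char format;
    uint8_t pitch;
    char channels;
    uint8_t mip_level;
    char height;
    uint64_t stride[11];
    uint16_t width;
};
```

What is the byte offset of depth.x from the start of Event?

Node: 0..2  hp  (2B, 2-aligned); 2..4  -- padding (2B); 4..8  x  (4B, 4-aligned); 8..16  state  (8B, 8-aligned); sizeof = 16, alignof = 8
0..16  depth  (16B, 8-aligned)
within Node: x at 4
0 + 4 = 4

4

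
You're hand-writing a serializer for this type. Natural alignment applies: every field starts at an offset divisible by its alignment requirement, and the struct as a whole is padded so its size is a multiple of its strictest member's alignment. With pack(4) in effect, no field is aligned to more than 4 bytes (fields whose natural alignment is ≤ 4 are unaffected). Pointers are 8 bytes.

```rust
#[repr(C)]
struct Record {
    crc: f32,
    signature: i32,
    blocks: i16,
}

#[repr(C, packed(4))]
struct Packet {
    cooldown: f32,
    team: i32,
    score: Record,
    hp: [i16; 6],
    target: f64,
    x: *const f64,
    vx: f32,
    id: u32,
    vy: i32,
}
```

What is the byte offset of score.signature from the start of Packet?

12

Record: 0..4  crc  (4B, 4-aligned); 4..8  signature  (4B, 4-aligned); 8..10  blocks  (2B, 2-aligned); 10..12  -- tail padding (2B); sizeof = 12, alignof = 4
0..4  cooldown  (4B, 4-aligned)
4..8  team  (4B, 4-aligned)
8..20  score  (12B, 4-aligned)
within Record: signature at 4
8 + 4 = 12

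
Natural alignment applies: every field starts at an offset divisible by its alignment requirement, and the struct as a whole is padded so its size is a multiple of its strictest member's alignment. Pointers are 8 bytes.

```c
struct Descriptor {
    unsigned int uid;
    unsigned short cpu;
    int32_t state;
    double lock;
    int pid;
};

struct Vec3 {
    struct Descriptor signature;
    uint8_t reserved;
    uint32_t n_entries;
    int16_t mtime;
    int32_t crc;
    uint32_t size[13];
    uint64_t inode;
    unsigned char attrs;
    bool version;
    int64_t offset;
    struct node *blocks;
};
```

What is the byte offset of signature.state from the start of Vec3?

Descriptor: uid at 0 (size 4, align 4) → ends 4; cpu at 4 (size 2, align 2) → ends 6; pad 2 to align 4 for state; state at 8 (size 4, align 4) → ends 12; pad 4 to align 8 for lock; lock at 16 (size 8, align 8) → ends 24; pid at 24 (size 4, align 4) → ends 28; tail pad 4 to reach multiple of 8; total 32 bytes, alignment 8
signature at 0 (size 32, align 8) → ends 32
within Descriptor: state at 8
0 + 8 = 8

8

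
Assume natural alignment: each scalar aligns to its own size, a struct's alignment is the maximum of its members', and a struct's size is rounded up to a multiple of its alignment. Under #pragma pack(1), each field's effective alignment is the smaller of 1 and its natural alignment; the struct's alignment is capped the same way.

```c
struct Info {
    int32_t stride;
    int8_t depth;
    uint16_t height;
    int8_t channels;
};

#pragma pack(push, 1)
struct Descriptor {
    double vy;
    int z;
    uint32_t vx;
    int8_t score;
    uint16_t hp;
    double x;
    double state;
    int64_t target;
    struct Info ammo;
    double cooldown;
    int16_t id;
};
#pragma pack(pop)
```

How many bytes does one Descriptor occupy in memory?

Info: 0..4  stride  (4B, 4-aligned); 4..5  depth  (1B, 1-aligned); 5..6  -- padding (1B); 6..8  height  (2B, 2-aligned); 8..9  channels  (1B, 1-aligned); 9..12  -- tail padding (3B); sizeof = 12, alignof = 4
0..8  vy  (8B, 1-aligned)
8..12  z  (4B, 1-aligned)
12..16  vx  (4B, 1-aligned)
16..17  score  (1B, 1-aligned)
17..19  hp  (2B, 1-aligned)
19..27  x  (8B, 1-aligned)
27..35  state  (8B, 1-aligned)
35..43  target  (8B, 1-aligned)
43..55  ammo  (12B, 1-aligned)
55..63  cooldown  (8B, 1-aligned)
63..65  id  (2B, 1-aligned)
sizeof = 65, alignof = 1

65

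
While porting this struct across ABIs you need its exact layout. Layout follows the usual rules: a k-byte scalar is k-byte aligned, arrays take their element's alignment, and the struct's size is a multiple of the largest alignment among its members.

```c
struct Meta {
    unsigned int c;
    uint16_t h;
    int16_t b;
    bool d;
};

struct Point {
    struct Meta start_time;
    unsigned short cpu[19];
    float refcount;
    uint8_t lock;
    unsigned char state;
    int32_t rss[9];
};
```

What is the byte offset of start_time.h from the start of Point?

4

Meta: c at 0 (size 4, align 4) → ends 4; h at 4 (size 2, align 2) → ends 6; b at 6 (size 2, align 2) → ends 8; d at 8 (size 1, align 1) → ends 9; tail pad 3 to reach multiple of 4; total 12 bytes, alignment 4
start_time at 0 (size 12, align 4) → ends 12
within Meta: h at 4
0 + 4 = 4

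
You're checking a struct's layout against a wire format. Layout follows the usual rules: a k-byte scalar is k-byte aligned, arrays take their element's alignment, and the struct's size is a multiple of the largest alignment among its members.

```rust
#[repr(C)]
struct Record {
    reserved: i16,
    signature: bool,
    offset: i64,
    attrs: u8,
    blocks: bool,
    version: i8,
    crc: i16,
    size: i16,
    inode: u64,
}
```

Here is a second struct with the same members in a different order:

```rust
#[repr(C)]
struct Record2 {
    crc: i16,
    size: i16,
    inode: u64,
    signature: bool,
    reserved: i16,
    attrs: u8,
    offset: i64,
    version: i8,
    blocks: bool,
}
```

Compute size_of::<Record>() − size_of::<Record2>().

-8

0..2  reserved  (2B, 2-aligned)
2..3  signature  (1B, 1-aligned)
3..8  -- padding (5B)
8..16  offset  (8B, 8-aligned)
16..17  attrs  (1B, 1-aligned)
17..18  blocks  (1B, 1-aligned)
18..19  version  (1B, 1-aligned)
19..20  -- padding (1B)
20..22  crc  (2B, 2-aligned)
22..24  size  (2B, 2-aligned)
24..32  inode  (8B, 8-aligned)
sizeof = 32, alignof = 8
— Record2 —
0..2  crc  (2B, 2-aligned)
2..4  size  (2B, 2-aligned)
4..8  -- padding (4B)
8..16  inode  (8B, 8-aligned)
16..17  signature  (1B, 1-aligned)
17..18  -- padding (1B)
18..20  reserved  (2B, 2-aligned)
20..21  attrs  (1B, 1-aligned)
21..24  -- padding (3B)
24..32  offset  (8B, 8-aligned)
32..33  version  (1B, 1-aligned)
33..34  blocks  (1B, 1-aligned)
34..40  -- tail padding (6B)
sizeof = 40, alignof = 8
32 − 40 = -8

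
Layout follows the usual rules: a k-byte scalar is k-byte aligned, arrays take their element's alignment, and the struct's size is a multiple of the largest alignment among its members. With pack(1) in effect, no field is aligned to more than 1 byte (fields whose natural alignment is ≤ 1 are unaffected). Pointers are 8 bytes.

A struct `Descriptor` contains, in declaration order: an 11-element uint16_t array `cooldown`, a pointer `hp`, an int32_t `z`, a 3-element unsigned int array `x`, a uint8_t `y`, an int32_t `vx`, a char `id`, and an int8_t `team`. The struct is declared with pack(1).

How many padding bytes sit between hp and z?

0

0..22  cooldown  (22B, 1-aligned)
22..30  hp  (8B, 1-aligned)
30..34  z  (4B, 1-aligned)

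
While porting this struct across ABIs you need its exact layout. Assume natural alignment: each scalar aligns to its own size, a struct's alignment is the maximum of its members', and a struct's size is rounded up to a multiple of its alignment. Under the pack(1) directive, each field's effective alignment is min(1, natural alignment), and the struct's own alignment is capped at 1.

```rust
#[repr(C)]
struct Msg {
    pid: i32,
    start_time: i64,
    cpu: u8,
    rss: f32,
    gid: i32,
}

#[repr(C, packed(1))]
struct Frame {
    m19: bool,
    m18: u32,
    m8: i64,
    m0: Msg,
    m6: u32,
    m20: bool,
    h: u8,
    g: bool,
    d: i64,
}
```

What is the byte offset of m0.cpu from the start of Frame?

29

Msg: 0..4  pid  (4B, 4-aligned); 4..8  -- padding (4B); 8..16  start_time  (8B, 8-aligned); 16..17  cpu  (1B, 1-aligned); 17..20  -- padding (3B); 20..24  rss  (4B, 4-aligned); 24..28  gid  (4B, 4-aligned); 28..32  -- tail padding (4B); sizeof = 32, alignof = 8
0..1  m19  (1B, 1-aligned)
1..5  m18  (4B, 1-aligned)
5..13  m8  (8B, 1-aligned)
13..45  m0  (32B, 1-aligned)
within Msg: cpu at 16
13 + 16 = 29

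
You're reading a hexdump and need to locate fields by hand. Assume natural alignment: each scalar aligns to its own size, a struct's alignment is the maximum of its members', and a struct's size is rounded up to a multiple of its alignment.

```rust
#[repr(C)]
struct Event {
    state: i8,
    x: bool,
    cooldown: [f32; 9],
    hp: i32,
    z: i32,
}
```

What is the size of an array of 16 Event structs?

@0: state [1B, align 1] → 1
@1: x [1B, align 1] → 2
+2 pad (align 4)
@4: cooldown [36B, align 4] → 40
@40: hp [4B, align 4] → 44
@44: z [4B, align 4] → 48
size 48, align 4
array of 16: 16 × 48 = 768

768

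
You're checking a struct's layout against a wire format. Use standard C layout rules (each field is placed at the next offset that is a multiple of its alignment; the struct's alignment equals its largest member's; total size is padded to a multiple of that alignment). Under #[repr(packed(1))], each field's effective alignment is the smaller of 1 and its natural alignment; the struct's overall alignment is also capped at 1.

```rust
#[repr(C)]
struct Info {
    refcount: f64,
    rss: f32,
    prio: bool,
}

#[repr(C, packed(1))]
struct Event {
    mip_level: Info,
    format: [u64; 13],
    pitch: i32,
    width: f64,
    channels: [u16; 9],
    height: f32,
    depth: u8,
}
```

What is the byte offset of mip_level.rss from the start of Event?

Info: @0: refcount [8B, align 8] → 8; @8: rss [4B, align 4] → 12; @12: prio [1B, align 1] → 13; +3 tail pad (align 8); size 16, align 8
@0: mip_level [16B, align 1] → 16
within Info: rss at 8
0 + 8 = 8

8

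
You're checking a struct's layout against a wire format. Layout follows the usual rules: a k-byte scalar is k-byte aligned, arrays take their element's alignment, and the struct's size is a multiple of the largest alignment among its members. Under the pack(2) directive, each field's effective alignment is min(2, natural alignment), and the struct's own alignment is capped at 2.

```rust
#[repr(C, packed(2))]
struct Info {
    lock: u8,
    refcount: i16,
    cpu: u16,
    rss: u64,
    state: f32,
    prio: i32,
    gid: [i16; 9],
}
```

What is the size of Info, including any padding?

40 bytes

lock at 0 (size 1, align 1) → ends 1
pad 1 to align 2 for refcount
refcount at 2 (size 2, align 2) → ends 4
cpu at 4 (size 2, align 2) → ends 6
rss at 6 (size 8, align 2) → ends 14
state at 14 (size 4, align 2) → ends 18
prio at 18 (size 4, align 2) → ends 22
gid at 22 (size 18, align 2) → ends 40
total 40 bytes, alignment 2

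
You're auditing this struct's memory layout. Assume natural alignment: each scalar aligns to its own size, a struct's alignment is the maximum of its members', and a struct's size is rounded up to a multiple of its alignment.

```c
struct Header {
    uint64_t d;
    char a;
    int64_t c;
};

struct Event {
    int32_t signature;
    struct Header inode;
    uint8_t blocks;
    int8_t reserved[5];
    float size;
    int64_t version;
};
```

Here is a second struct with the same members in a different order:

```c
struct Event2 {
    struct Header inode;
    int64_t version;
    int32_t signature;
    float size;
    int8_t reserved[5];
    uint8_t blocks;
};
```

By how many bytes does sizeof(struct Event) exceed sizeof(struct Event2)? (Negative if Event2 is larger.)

8

Header: @0: d [8B, align 8] → 8; @8: a [1B, align 1] → 9; +7 pad (align 8); @16: c [8B, align 8] → 24; size 24, align 8
@0: signature [4B, align 4] → 4
+4 pad (align 8)
@8: inode [24B, align 8] → 32
@32: blocks [1B, align 1] → 33
@33: reserved [5B, align 1] → 38
+2 pad (align 4)
@40: size [4B, align 4] → 44
+4 pad (align 8)
@48: version [8B, align 8] → 56
size 56, align 8
— Event2 —
@0: inode [24B, align 8] → 24
@24: version [8B, align 8] → 32
@32: signature [4B, align 4] → 36
@36: size [4B, align 4] → 40
@40: reserved [5B, align 1] → 45
@45: blocks [1B, align 1] → 46
+2 tail pad (align 8)
size 48, align 8
56 − 48 = 8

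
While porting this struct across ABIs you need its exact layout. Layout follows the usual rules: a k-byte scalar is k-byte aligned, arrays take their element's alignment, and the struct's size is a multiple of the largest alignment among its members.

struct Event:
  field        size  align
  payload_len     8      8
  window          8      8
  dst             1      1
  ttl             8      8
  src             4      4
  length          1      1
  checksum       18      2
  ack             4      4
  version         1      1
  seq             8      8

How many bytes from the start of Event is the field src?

payload_len at 0 (size 8, align 8) → ends 8
window at 8 (size 8, align 8) → ends 16
dst at 16 (size 1, align 1) → ends 17
pad 7 to align 8 for ttl
ttl at 24 (size 8, align 8) → ends 32
src at 32 (size 4, align 4) → ends 36

32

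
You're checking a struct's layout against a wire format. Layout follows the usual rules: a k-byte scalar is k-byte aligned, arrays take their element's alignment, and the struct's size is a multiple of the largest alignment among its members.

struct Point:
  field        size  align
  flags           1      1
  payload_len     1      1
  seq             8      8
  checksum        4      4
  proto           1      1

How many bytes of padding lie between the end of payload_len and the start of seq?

0..1  flags  (1B, 1-aligned)
1..2  payload_len  (1B, 1-aligned)
2..8  -- padding (6B)
8..16  seq  (8B, 8-aligned)

6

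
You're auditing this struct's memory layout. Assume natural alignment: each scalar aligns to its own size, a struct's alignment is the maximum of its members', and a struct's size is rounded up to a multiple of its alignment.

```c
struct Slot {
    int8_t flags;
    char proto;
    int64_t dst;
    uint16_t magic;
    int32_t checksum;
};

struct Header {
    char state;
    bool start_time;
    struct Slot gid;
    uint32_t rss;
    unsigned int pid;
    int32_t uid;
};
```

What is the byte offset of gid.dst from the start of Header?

Slot: flags at 0 (size 1, align 1) → ends 1; proto at 1 (size 1, align 1) → ends 2; pad 6 to align 8 for dst; dst at 8 (size 8, align 8) → ends 16; magic at 16 (size 2, align 2) → ends 18; pad 2 to align 4 for checksum; checksum at 20 (size 4, align 4) → ends 24; total 24 bytes, alignment 8
state at 0 (size 1, align 1) → ends 1
start_time at 1 (size 1, align 1) → ends 2
pad 6 to align 8 for gid
gid at 8 (size 24, align 8) → ends 32
within Slot: dst at 8
8 + 8 = 16

16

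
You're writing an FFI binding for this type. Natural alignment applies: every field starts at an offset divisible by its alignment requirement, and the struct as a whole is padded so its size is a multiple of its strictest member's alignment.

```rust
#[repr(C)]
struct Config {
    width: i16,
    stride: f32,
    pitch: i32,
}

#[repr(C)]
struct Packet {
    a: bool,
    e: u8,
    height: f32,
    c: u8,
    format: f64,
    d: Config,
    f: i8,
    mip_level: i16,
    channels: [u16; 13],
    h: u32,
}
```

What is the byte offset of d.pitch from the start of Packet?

32

Config: width at 0 (size 2, align 2) → ends 2; pad 2 to align 4 for stride; stride at 4 (size 4, align 4) → ends 8; pitch at 8 (size 4, align 4) → ends 12; total 12 bytes, alignment 4
a at 0 (size 1, align 1) → ends 1
e at 1 (size 1, align 1) → ends 2
pad 2 to align 4 for height
height at 4 (size 4, align 4) → ends 8
c at 8 (size 1, align 1) → ends 9
pad 7 to align 8 for format
format at 16 (size 8, align 8) → ends 24
d at 24 (size 12, align 4) → ends 36
within Config: pitch at 8
24 + 8 = 32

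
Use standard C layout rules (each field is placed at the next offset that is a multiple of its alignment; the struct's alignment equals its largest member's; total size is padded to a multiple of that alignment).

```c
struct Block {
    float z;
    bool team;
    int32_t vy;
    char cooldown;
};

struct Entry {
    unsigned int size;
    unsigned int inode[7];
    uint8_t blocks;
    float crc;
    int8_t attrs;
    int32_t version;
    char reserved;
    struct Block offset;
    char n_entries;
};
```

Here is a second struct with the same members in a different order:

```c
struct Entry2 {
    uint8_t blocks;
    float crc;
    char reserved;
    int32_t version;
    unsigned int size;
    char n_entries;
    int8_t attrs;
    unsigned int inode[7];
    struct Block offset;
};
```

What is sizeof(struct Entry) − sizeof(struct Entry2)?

Block: @0: z [4B, align 4] → 4; @4: team [1B, align 1] → 5; +3 pad (align 4); @8: vy [4B, align 4] → 12; @12: cooldown [1B, align 1] → 13; +3 tail pad (align 4); size 16, align 4
@0: size [4B, align 4] → 4
@4: inode [28B, align 4] → 32
@32: blocks [1B, align 1] → 33
+3 pad (align 4)
@36: crc [4B, align 4] → 40
@40: attrs [1B, align 1] → 41
+3 pad (align 4)
@44: version [4B, align 4] → 48
@48: reserved [1B, align 1] → 49
+3 pad (align 4)
@52: offset [16B, align 4] → 68
@68: n_entries [1B, align 1] → 69
+3 tail pad (align 4)
size 72, align 4
— Entry2 —
@0: blocks [1B, align 1] → 1
+3 pad (align 4)
@4: crc [4B, align 4] → 8
@8: reserved [1B, align 1] → 9
+3 pad (align 4)
@12: version [4B, align 4] → 16
@16: size [4B, align 4] → 20
@20: n_entries [1B, align 1] → 21
@21: attrs [1B, align 1] → 22
+2 pad (align 4)
@24: inode [28B, align 4] → 52
@52: offset [16B, align 4] → 68
size 68, align 4
72 − 68 = 4

4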